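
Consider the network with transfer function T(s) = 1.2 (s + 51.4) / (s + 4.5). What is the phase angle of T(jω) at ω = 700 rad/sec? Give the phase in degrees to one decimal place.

∠(j700 + 51.4) = arctan(700/51.4) = 85.80°
∠(j700 + 4.5) = arctan(700/4.5) = 89.63°
∠T(j700) = 85.80° − 89.63° = -3.83°

-3.8 deg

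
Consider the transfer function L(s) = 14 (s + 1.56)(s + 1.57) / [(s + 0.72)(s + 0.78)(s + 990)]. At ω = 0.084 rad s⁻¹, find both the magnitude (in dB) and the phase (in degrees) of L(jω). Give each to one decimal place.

|L| = -24.3 dB, ∠L = -6.7°

|j0.084 + 1.56| = √(0.084² + 1.56²) = 1.562
|j0.084 + 1.57| = √(0.084² + 1.57²) = 1.572
|j0.084 + 0.72| = √(0.084² + 0.72²) = 0.7249
|j0.084 + 0.78| = √(0.084² + 0.78²) = 0.7845
|j0.084 + 990| = √(0.084² + 990²) = 990
|L(j0.084)| = 14 × 1.562 × 1.572 / (0.7249 × 0.7845 × 990) = 0.06108
20 log₁₀(0.06108) = -24.28 dB
∠(j0.084 + 1.56) = arctan(0.084/1.56) = 3.08°
∠(j0.084 + 1.57) = arctan(0.084/1.57) = 3.06°
∠(j0.084 + 0.72) = arctan(0.084/0.72) = 6.65°
∠(j0.084 + 0.78) = arctan(0.084/0.78) = 6.15°
∠(j0.084 + 990) = arctan(0.084/990) = 0.00°
∠L(j0.084) = 3.08° + 3.06° − (6.65° + 6.15° + 0.00°) = -6.66°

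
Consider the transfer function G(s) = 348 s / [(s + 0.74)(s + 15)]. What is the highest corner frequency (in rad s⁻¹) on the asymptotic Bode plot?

Break frequencies occur at each pole and zero magnitude: 0.74 rad s⁻¹, 15 rad s⁻¹.
The highest is 15 rad s⁻¹.

15 rad s⁻¹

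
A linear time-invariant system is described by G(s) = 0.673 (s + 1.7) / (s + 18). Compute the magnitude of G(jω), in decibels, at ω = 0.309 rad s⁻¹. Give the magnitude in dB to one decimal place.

-23.8 dB

|j0.309 + 1.7| = √(0.309² + 1.7²) = 1.728
|j0.309 + 18| = √(0.309² + 18²) = 18
|G(j0.309)| = 0.673 × 1.728 / 18 = 0.064593
20 log₁₀(0.064593) = -23.80 dB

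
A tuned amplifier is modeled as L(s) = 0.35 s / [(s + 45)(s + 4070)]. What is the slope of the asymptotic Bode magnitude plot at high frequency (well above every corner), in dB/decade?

With 1 zero and 2 poles, the high-frequency asymptotic slope is 20 × (1 − 2) = -20 dB/decade.

-20 dB/decade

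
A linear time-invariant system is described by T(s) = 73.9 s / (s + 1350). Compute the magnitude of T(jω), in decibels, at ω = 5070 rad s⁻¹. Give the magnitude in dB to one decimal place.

|j5070| = 5070
|j5070 + 1350| = √(5070² + 1350²) = 5247
|T(j5070)| = 73.9 × 5070 / 5247 = 71.412
20 log₁₀(71.412) = 37.08 dB

37.1 dB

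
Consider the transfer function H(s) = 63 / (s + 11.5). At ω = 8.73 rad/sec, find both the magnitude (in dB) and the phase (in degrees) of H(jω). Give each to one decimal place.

|j8.73 + 11.5| = √(8.73² + 11.5²) = 14.44
|H(j8.73)| = 63 / 14.44 = 4.3634
20 log₁₀(4.3634) = 12.80 dB
∠(j8.73 + 11.5) = arctan(8.73/11.5) = 37.20°
∠H(j8.73) = −37.20° = -37.20°

|H| = 12.8 dB, ∠H = -37.2 deg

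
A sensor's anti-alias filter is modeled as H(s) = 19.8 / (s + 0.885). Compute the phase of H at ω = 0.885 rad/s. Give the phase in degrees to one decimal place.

-45.0°

∠(j0.885 + 0.885) = arctan(0.885/0.885) = 45.00°
∠H(j0.885) = −45.00° = -45.00°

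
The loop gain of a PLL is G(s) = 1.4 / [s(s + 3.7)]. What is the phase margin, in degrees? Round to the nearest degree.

84 deg

Gain crossover: |G(jω)| = 1 at ω ≈ 0.376 rad/s.
∠G(j0.376) = −90° − arctan(0.376/3.7) ≈ -95.81°
PM = 180° + (-95.81°) = 84.19°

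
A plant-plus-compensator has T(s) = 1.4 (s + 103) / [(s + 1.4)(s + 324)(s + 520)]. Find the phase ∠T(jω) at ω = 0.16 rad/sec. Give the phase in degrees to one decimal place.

-6.5°

∠(j0.16 + 103) = arctan(0.16/103) = 0.09°
∠(j0.16 + 1.4) = arctan(0.16/1.4) = 6.52°
∠(j0.16 + 324) = arctan(0.16/324) = 0.03°
∠(j0.16 + 520) = arctan(0.16/520) = 0.02°
∠T(j0.16) = 0.09° − (6.52° + 0.03° + 0.02°) = -6.48°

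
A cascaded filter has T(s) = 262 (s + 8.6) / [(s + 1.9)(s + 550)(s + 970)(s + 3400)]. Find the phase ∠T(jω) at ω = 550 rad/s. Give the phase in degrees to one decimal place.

-84.4°

∠(j550 + 8.6) = arctan(550/8.6) = 89.10°
∠(j550 + 1.9) = arctan(550/1.9) = 89.80°
∠(j550 + 550) = arctan(550/550) = 45.00°
∠(j550 + 970) = arctan(550/970) = 29.55°
∠(j550 + 3400) = arctan(550/3400) = 9.19°
∠T(j550) = 89.10° − (89.80° + 45.00° + 29.55° + 9.19°) = -84.44°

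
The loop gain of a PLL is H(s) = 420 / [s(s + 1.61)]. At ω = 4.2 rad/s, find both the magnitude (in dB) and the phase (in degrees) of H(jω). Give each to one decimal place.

|j4.2 + 1.61| = √(4.2² + 1.61²) = 4.498
|j4.2| = 4.2
|H(j4.2)| = 420 / (4.498 × 4.2) = 22.232
20 log₁₀(22.232) = 26.94 dB
∠(j4.2 + 1.61) = arctan(4.2/1.61) = 69.03°
∠(j4.2) = 90.00°
∠H(j4.2) = − (69.03° + 90.00°) = -159.03°

|H| = 26.9 dB, ∠H = -159.0°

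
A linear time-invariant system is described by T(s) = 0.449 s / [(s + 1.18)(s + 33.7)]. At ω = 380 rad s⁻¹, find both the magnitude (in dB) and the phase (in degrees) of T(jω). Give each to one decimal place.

|T| = -58.6 dB, ∠T = -84.8°

|j380| = 380
|j380 + 1.18| = √(380² + 1.18²) = 380
|j380 + 33.7| = √(380² + 33.7²) = 381.5
|T(j380)| = 0.449 × 380 / (380 × 381.5) = 0.001177
20 log₁₀(0.001177) = -58.58 dB
∠(j380) = 90.00°
∠(j380 + 1.18) = arctan(380/1.18) = 89.82°
∠(j380 + 33.7) = arctan(380/33.7) = 84.93°
∠T(j380) = 90.00° − (89.82° + 84.93°) = -84.75°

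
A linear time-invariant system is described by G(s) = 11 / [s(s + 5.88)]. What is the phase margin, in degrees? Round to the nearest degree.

73 deg

Gain crossover: |G(jω)| = 1 at ω ≈ 1.79 rad/s.
∠G(j1.79) = −90° − arctan(1.79/5.88) ≈ -106.93°
PM = 180° + (-106.93°) = 73.07°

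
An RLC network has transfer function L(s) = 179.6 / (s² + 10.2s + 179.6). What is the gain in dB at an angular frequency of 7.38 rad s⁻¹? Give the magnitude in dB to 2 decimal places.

1.80 dB

|(j7.38)² + 10.2(j7.38) + 179.6| = |125.14 + j75.276| = 146
|L(j7.38)| = 179.6 / 146 = 1.2299
20 log₁₀(1.2299) = 1.797 dB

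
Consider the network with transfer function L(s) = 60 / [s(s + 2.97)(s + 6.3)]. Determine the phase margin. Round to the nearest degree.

31°

Gain crossover: |L(jω)| = 1 at ω ≈ 2.35 rad/s.
∠L(j2.35) = −90° − arctan(2.35/2.97) − arctan(2.35/6.3) ≈ -148.89°
PM = 180° + (-148.89°) = 31.11°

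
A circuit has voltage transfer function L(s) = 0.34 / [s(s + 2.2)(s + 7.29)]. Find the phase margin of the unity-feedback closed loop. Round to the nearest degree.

89°

Gain crossover: |L(jω)| = 1 at ω ≈ 0.0212 rad/sec.
∠L(j0.0212) = −90° − arctan(0.0212/2.2) − arctan(0.0212/7.29) ≈ -90.72°
PM = 180° + (-90.72°) = 89.28°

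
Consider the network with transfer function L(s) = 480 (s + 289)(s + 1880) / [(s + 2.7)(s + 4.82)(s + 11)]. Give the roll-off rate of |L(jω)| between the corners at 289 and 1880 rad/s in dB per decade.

In this band the factors already past their corner are: zero at 289, pole at 2.7, pole at 4.82, pole at 11; net slope = -40 dB/decade.

-40 dB/decade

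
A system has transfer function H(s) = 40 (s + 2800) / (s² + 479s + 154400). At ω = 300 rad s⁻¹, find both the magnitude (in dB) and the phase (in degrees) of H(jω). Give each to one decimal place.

|j300 + 2800| = √(300² + 2800²) = 2816
|(j300)² + 479(j300) + 154400| = |64400 + j1.437e+05| = 1.575e+05
|H(j300)| = 40 × 2816 / 1.575e+05 = 0.71531
20 log₁₀(0.71531) = -2.91 dB
∠(j300 + 2800) = arctan(300/2800) = 6.12°
∠[(j300)² + 479(j300) + 154400] = ∠[64400 + j1.437e+05] = 65.86°
∠H(j300) = 6.12° − 65.86° = -59.74°

|H| = -2.9 dB, ∠H = -59.7 deg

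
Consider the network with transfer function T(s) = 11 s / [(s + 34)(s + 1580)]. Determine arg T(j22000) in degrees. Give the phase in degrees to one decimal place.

∠(j22000) = 90.00°
∠(j22000 + 34) = arctan(22000/34) = 89.91°
∠(j22000 + 1580) = arctan(22000/1580) = 85.89°
∠T(j22000) = 90.00° − (89.91° + 85.89°) = -85.80°

-85.8 deg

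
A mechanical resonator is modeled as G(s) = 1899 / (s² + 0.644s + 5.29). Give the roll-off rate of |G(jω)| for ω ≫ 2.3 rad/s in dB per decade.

-40 dB/decade

With 0 zeros and 2 poles, the high-frequency asymptotic slope is 20 × (0 − 2) = -40 dB/decade.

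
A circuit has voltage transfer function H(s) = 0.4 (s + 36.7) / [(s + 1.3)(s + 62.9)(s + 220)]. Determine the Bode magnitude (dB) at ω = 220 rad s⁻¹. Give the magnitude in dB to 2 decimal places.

-104.89 dB

|j220 + 36.7| = √(220² + 36.7²) = 223
|j220 + 1.3| = √(220² + 1.3²) = 220
|j220 + 62.9| = √(220² + 62.9²) = 228.8
|j220 + 220| = √(220² + 220²) = 311.1
|H(j220)| = 0.4 × 223 / (220 × 228.8 × 311.1) = 5.6963e-06
20 log₁₀(5.6963e-06) = -104.888 dB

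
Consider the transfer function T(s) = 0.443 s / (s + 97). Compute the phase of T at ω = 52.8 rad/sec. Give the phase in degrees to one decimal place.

61.4°

∠(j52.8) = 90.00°
∠(j52.8 + 97) = arctan(52.8/97) = 28.56°
∠T(j52.8) = 90.00° − 28.56° = 61.44°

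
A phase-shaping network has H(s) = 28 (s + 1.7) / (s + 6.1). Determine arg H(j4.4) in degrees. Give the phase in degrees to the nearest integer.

∠(j4.4 + 1.7) = arctan(4.4/1.7) = 68.88°
∠(j4.4 + 6.1) = arctan(4.4/6.1) = 35.80°
∠H(j4.4) = 68.88° − 35.80° = 33.07°

33°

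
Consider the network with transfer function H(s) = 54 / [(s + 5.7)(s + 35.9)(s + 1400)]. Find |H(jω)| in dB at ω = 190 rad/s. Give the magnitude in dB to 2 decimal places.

-119.66 dB

|j190 + 5.7| = √(190² + 5.7²) = 190.1
|j190 + 35.9| = √(190² + 35.9²) = 193.4
|j190 + 1400| = √(190² + 1400²) = 1413
|H(j190)| = 54 / (190.1 × 193.4 × 1413) = 1.0399e-06
20 log₁₀(1.0399e-06) = -119.660 dB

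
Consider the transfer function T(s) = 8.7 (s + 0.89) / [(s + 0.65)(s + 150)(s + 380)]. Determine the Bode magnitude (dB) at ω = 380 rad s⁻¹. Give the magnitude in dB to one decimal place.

|j380 + 0.89| = √(380² + 0.89²) = 380
|j380 + 0.65| = √(380² + 0.65²) = 380
|j380 + 150| = √(380² + 150²) = 408.5
|j380 + 380| = √(380² + 380²) = 537.4
|T(j380)| = 8.7 × 380 / (380 × 408.5 × 537.4) = 3.9627e-05
20 log₁₀(3.9627e-05) = -88.04 dB

-88.0 dB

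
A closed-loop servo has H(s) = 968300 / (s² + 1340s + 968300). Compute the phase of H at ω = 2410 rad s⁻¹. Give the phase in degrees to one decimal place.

∠[(j2410)² + 1340(j2410) + 968300] = ∠[-4.8398e+06 + j3.2294e+06] = 146.29°
∠H(j2410) = −146.29° = -146.29°

-146.3°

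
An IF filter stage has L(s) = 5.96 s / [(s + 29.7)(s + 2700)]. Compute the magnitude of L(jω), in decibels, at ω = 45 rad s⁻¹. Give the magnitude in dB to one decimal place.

|j45| = 45
|j45 + 29.7| = √(45² + 29.7²) = 53.92
|j45 + 2700| = √(45² + 2700²) = 2700
|L(j45)| = 5.96 × 45 / (53.92 × 2700) = 0.0018421
20 log₁₀(0.0018421) = -54.69 dB

-54.7 dB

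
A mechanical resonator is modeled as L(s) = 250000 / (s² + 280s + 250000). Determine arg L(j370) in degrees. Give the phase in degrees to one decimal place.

-42.5°

∠[(j370)² + 280(j370) + 250000] = ∠[1.131e+05 + j1.036e+05] = 42.49°
∠L(j370) = −42.49° = -42.49°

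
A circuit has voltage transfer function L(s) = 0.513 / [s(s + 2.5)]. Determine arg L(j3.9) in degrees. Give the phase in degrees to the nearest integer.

∠(j3.9 + 2.5) = arctan(3.9/2.5) = 57.34°
∠(j3.9) = 90.00°
∠L(j3.9) = − (57.34° + 90.00°) = -147.34°

-147°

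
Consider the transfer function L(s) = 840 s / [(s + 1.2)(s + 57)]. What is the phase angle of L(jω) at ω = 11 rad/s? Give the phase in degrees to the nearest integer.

-5 deg

∠(j11) = 90.00°
∠(j11 + 1.2) = arctan(11/1.2) = 83.77°
∠(j11 + 57) = arctan(11/57) = 10.92°
∠L(j11) = 90.00° − (83.77° + 10.92°) = -4.70°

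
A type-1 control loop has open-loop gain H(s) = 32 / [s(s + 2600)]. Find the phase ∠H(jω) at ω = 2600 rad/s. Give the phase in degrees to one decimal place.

-135.0 deg

∠(j2600 + 2600) = arctan(2600/2600) = 45.00°
∠(j2600) = 90.00°
∠H(j2600) = − (45.00° + 90.00°) = -135.00°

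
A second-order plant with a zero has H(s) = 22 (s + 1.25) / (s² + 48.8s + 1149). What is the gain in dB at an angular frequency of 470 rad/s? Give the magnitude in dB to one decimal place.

-26.6 dB

|j470 + 1.25| = √(470² + 1.25²) = 470
|(j470)² + 48.8(j470) + 1149| = |-2.1975e+05 + j22936| = 2.209e+05
|H(j470)| = 22 × 470 / 2.209e+05 = 0.046799
20 log₁₀(0.046799) = -26.60 dB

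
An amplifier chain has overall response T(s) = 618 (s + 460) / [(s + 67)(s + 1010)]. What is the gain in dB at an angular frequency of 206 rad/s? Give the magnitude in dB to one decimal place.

2.9 dB

|j206 + 460| = √(206² + 460²) = 504
|j206 + 67| = √(206² + 67²) = 216.6
|j206 + 1010| = √(206² + 1010²) = 1031
|T(j206)| = 618 × 504 / (216.6 × 1031) = 1.395
20 log₁₀(1.395) = 2.89 dB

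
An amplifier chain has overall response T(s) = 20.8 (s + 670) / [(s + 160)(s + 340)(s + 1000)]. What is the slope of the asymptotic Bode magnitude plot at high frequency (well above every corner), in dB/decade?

With 1 zero and 3 poles, the high-frequency asymptotic slope is 20 × (1 − 3) = -40 dB/decade.

-40 dB/decade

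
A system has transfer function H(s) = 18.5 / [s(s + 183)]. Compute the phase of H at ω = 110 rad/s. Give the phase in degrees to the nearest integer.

∠(j110 + 183) = arctan(110/183) = 31.01°
∠(j110) = 90.00°
∠H(j110) = − (31.01° + 90.00°) = -121.01°

-121°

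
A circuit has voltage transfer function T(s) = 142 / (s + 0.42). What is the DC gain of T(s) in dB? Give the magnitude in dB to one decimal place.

T(0) = 142 / 0.42 = 338.1
20 log₁₀(338.1) = 50.58 dB

50.6 dB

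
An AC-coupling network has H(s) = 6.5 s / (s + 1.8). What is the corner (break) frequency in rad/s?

The single real pole at s = −1.8 gives a corner at ω = 1.8 rad/s.

1.8 rad/s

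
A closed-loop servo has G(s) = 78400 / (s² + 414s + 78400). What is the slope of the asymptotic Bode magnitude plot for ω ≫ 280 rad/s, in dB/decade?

-40 dB/decade

With 0 zeros and 2 poles, the high-frequency asymptotic slope is 20 × (0 − 2) = -40 dB/decade.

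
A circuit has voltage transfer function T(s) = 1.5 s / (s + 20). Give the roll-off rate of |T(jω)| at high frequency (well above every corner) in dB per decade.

With 1 zero and 1 pole, the high-frequency asymptotic slope is 20 × (1 − 1) = 0 dB/decade.

0 dB/decade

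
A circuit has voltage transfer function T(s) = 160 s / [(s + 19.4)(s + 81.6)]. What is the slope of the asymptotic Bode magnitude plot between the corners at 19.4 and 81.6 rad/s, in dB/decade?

0 dB/decade

In this band the factors already past their corner are: 1 differentiator zero, pole at 19.4; net slope = 0 dB/decade.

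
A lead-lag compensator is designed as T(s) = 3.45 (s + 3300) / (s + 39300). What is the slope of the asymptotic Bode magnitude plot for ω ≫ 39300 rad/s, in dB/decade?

0 dB/decade

With 1 zero and 1 pole, the high-frequency asymptotic slope is 20 × (1 − 1) = 0 dB/decade.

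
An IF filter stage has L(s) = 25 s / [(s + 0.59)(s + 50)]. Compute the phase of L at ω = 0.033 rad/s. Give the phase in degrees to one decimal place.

∠(j0.033) = 90.00°
∠(j0.033 + 0.59) = arctan(0.033/0.59) = 3.20°
∠(j0.033 + 50) = arctan(0.033/50) = 0.04°
∠L(j0.033) = 90.00° − (3.20° + 0.04°) = 86.76°

86.8°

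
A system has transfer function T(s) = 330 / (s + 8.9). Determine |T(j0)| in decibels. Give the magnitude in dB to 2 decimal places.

T(0) = 330 / 8.9 = 37.079
20 log₁₀(37.079) = 31.382 dB

31.38 dB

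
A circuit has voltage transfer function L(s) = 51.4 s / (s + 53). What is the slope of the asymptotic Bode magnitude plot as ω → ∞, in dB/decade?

With 1 zero and 1 pole, the high-frequency asymptotic slope is 20 × (1 − 1) = 0 dB/decade.

0 dB/decade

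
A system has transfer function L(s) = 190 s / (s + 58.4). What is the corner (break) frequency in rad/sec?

58.4 rad/sec

The single real pole at s = −58.4 gives a corner at ω = 58.4 rad/sec.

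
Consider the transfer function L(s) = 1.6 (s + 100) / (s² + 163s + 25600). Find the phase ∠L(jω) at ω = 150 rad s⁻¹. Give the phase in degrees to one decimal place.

∠(j150 + 100) = arctan(150/100) = 56.31°
∠[(j150)² + 163(j150) + 25600] = ∠[3100 + j24450] = 82.77°
∠L(j150) = 56.31° − 82.77° = -26.46°

-26.5°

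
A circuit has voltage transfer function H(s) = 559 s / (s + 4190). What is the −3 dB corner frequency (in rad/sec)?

4190 rad/sec

For a single-pole high-pass, the −3 dB point is at the pole: ω = 4190 rad/sec.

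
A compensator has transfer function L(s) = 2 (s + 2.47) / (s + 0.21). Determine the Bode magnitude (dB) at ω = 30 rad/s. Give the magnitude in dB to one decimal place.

6.0 dB

|j30 + 2.47| = √(30² + 2.47²) = 30.1
|j30 + 0.21| = √(30² + 0.21²) = 30
|L(j30)| = 2 × 30.1 / 30 = 2.0067
20 log₁₀(2.0067) = 6.05 dB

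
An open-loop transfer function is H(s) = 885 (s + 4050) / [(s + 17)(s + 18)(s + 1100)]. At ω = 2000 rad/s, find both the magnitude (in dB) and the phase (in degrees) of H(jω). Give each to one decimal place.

|H| = -67.2 dB, ∠H = -213.9°

|j2000 + 4050| = √(2000² + 4050²) = 4517
|j2000 + 17| = √(2000² + 17²) = 2000
|j2000 + 18| = √(2000² + 18²) = 2000
|j2000 + 1100| = √(2000² + 1100²) = 2283
|H(j2000)| = 885 × 4517 / (2000 × 2000 × 2283) = 0.0004378
20 log₁₀(0.0004378) = -67.17 dB
∠(j2000 + 4050) = arctan(2000/4050) = 26.28°
∠(j2000 + 17) = arctan(2000/17) = 89.51°
∠(j2000 + 18) = arctan(2000/18) = 89.48°
∠(j2000 + 1100) = arctan(2000/1100) = 61.19°
∠H(j2000) = 26.28° − (89.51° + 89.48° + 61.19°) = -213.91°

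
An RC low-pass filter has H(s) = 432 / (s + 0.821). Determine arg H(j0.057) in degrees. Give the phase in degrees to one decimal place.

-4.0°

∠(j0.057 + 0.821) = arctan(0.057/0.821) = 3.97°
∠H(j0.057) = −3.97° = -3.97°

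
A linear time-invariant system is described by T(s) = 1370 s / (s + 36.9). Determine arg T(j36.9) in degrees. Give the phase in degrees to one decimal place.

∠(j36.9) = 90.00°
∠(j36.9 + 36.9) = arctan(36.9/36.9) = 45.00°
∠T(j36.9) = 90.00° − 45.00° = 45.00°

45.0°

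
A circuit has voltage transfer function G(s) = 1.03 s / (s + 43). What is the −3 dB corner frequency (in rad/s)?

For a single-pole high-pass, the −3 dB point is at the pole: ω = 43 rad/s.

43 rad/s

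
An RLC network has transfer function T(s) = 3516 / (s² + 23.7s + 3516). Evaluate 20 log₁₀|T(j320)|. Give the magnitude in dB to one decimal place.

-29.0 dB

|(j320)² + 23.7(j320) + 3516| = |-98884 + j7584| = 9.917e+04
|T(j320)| = 3516 / 9.917e+04 = 0.035453
20 log₁₀(0.035453) = -29.01 dB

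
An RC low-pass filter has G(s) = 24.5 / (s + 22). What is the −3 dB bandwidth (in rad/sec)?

22 rad/sec

For a single-pole low-pass, the −3 dB point is at the pole: ω = 22 rad/sec.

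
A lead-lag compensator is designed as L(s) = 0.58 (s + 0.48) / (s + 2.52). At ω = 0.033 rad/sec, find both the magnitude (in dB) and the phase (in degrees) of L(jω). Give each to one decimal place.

|L| = -19.1 dB, ∠L = 3.2 deg

|j0.033 + 0.48| = √(0.033² + 0.48²) = 0.4811
|j0.033 + 2.52| = √(0.033² + 2.52²) = 2.52
|L(j0.033)| = 0.58 × 0.4811 / 2.52 = 0.11073
20 log₁₀(0.11073) = -19.11 dB
∠(j0.033 + 0.48) = arctan(0.033/0.48) = 3.93°
∠(j0.033 + 2.52) = arctan(0.033/2.52) = 0.75°
∠L(j0.033) = 3.93° − 0.75° = 3.18°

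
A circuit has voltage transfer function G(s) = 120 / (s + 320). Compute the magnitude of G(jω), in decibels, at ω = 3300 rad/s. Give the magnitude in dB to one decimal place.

|j3300 + 320| = √(3300² + 320²) = 3315
|G(j3300)| = 120 / 3315 = 0.036194
20 log₁₀(0.036194) = -28.83 dB

-28.8 dB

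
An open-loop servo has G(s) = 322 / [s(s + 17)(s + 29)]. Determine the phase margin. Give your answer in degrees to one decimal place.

Gain crossover: |G(jω)| = 1 at ω ≈ 0.652 rad/s.
∠G(j0.652) = −90° − arctan(0.652/17) − arctan(0.652/29) ≈ -93.49°
PM = 180° + (-93.49°) = 86.51°

86.5°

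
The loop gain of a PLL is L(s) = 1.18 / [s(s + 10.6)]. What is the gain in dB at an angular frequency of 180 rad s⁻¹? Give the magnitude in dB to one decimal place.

|j180 + 10.6| = √(180² + 10.6²) = 180.3
|j180| = 180
|L(j180)| = 1.18 / (180.3 × 180) = 3.6357e-05
20 log₁₀(3.6357e-05) = -88.79 dB

-88.8 dB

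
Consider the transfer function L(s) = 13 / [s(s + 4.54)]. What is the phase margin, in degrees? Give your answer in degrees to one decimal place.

Gain crossover: |L(jω)| = 1 at ω ≈ 2.51 rad/s.
∠L(j2.51) = −90° − arctan(2.51/4.54) ≈ -118.90°
PM = 180° + (-118.90°) = 61.10°

61.1°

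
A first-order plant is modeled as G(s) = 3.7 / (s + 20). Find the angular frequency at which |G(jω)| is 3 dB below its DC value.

20 rad/s

For a single-pole low-pass, the −3 dB point is at the pole: ω = 20 rad/s.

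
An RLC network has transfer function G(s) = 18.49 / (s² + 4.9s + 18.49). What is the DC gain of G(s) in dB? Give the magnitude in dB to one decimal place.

0.0 dB

G(0) = 18.49 / 18.49 = 1
20 log₁₀(1) = 0.00 dB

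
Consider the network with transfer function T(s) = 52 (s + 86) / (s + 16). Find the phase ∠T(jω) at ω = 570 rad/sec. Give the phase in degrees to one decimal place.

∠(j570 + 86) = arctan(570/86) = 81.42°
∠(j570 + 16) = arctan(570/16) = 88.39°
∠T(j570) = 81.42° − 88.39° = -6.97°

-7.0°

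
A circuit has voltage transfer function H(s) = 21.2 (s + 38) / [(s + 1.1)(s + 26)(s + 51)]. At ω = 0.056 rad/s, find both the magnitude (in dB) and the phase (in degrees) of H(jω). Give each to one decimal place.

|H| = -5.2 dB, ∠H = -3.0°

|j0.056 + 38| = √(0.056² + 38²) = 38
|j0.056 + 1.1| = √(0.056² + 1.1²) = 1.101
|j0.056 + 26| = √(0.056² + 26²) = 26
|j0.056 + 51| = √(0.056² + 51²) = 51
|H(j0.056)| = 21.2 × 38 / (1.101 × 26 × 51) = 0.5516
20 log₁₀(0.5516) = -5.17 dB
∠(j0.056 + 38) = arctan(0.056/38) = 0.08°
∠(j0.056 + 1.1) = arctan(0.056/1.1) = 2.91°
∠(j0.056 + 26) = arctan(0.056/26) = 0.12°
∠(j0.056 + 51) = arctan(0.056/51) = 0.06°
∠H(j0.056) = 0.08° − (2.91° + 0.12° + 0.06°) = -3.02°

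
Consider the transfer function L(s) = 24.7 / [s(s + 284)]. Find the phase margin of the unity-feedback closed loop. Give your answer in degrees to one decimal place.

90.0°

Gain crossover: |L(jω)| = 1 at ω ≈ 0.087 rad/s.
∠L(j0.087) = −90° − arctan(0.087/284) ≈ -90.02°
PM = 180° + (-90.02°) = 89.98°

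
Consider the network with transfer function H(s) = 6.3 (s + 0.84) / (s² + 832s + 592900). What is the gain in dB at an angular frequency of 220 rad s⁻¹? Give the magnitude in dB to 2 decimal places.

-52.35 dB

|j220 + 0.84| = √(220² + 0.84²) = 220
|(j220)² + 832(j220) + 592900| = |5.445e+05 + j1.8304e+05| = 5.744e+05
|H(j220)| = 6.3 × 220 / 5.744e+05 = 0.0024128
20 log₁₀(0.0024128) = -52.350 dB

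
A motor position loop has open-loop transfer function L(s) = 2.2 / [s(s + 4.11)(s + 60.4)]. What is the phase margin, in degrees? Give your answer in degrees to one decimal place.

89.9°

Gain crossover: |L(jω)| = 1 at ω ≈ 0.00886 rad s⁻¹.
∠L(j0.00886) = −90° − arctan(0.00886/4.11) − arctan(0.00886/60.4) ≈ -90.13°
PM = 180° + (-90.13°) = 89.87°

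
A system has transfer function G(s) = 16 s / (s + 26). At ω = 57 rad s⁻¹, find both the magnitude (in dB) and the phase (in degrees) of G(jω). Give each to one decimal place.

|j57| = 57
|j57 + 26| = √(57² + 26²) = 62.65
|G(j57)| = 16 × 57 / 62.65 = 14.557
20 log₁₀(14.557) = 23.26 dB
∠(j57) = 90.00°
∠(j57 + 26) = arctan(57/26) = 65.48°
∠G(j57) = 90.00° − 65.48° = 24.52°

|G| = 23.3 dB, ∠G = 24.5°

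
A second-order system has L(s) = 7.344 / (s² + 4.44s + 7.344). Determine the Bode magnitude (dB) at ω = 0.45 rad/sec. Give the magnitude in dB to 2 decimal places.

-0.08 dB

|(j0.45)² + 4.44(j0.45) + 7.344| = |7.1415 + j1.998| = 7.416
|L(j0.45)| = 7.344 / 7.416 = 0.99033
20 log₁₀(0.99033) = -0.084 dB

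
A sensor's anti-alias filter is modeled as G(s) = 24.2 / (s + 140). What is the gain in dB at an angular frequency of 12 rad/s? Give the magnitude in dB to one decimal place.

|j12 + 140| = √(12² + 140²) = 140.5
|G(j12)| = 24.2 / 140.5 = 0.17223
20 log₁₀(0.17223) = -15.28 dB

-15.3 dB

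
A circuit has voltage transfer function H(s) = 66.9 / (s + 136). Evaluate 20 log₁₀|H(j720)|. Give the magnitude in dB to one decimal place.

-20.8 dB

|j720 + 136| = √(720² + 136²) = 732.7
|H(j720)| = 66.9 / 732.7 = 0.091302
20 log₁₀(0.091302) = -20.79 dB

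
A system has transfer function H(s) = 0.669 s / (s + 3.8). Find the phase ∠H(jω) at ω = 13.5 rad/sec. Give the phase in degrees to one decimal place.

∠(j13.5) = 90.00°
∠(j13.5 + 3.8) = arctan(13.5/3.8) = 74.28°
∠H(j13.5) = 90.00° − 74.28° = 15.72°

15.7 deg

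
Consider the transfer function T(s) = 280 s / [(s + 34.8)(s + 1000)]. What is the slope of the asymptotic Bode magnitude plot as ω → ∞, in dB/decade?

-20 dB/decade

With 1 zero and 2 poles, the high-frequency asymptotic slope is 20 × (1 − 2) = -20 dB/decade.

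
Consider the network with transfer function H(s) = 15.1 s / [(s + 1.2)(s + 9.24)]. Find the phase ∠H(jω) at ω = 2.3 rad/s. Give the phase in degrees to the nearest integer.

∠(j2.3) = 90.00°
∠(j2.3 + 1.2) = arctan(2.3/1.2) = 62.45°
∠(j2.3 + 9.24) = arctan(2.3/9.24) = 13.98°
∠H(j2.3) = 90.00° − (62.45° + 13.98°) = 13.57°

14 deg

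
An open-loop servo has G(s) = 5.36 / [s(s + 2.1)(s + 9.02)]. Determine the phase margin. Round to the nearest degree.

81 deg

Gain crossover: |G(jω)| = 1 at ω ≈ 0.28 rad/sec.
∠G(j0.28) = −90° − arctan(0.28/2.1) − arctan(0.28/9.02) ≈ -99.38°
PM = 180° + (-99.38°) = 80.62°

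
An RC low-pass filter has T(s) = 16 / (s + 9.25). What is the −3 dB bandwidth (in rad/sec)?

9.25 rad/sec

For a single-pole low-pass, the −3 dB point is at the pole: ω = 9.25 rad/sec.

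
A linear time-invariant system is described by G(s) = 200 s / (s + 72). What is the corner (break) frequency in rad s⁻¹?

72 rad s⁻¹

The single real pole at s = −72 gives a corner at ω = 72 rad s⁻¹.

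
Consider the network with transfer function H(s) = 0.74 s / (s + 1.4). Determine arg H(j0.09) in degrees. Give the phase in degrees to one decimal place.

∠(j0.09) = 90.00°
∠(j0.09 + 1.4) = arctan(0.09/1.4) = 3.68°
∠H(j0.09) = 90.00° − 3.68° = 86.32°

86.3°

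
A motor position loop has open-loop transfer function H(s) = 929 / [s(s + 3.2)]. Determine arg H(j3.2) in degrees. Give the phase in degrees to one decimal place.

-135.0°

∠(j3.2 + 3.2) = arctan(3.2/3.2) = 45.00°
∠(j3.2) = 90.00°
∠H(j3.2) = − (45.00° + 90.00°) = -135.00°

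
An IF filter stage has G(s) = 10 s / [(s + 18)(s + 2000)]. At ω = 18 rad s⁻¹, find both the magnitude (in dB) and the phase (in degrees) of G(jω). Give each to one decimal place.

|j18| = 18
|j18 + 18| = √(18² + 18²) = 25.46
|j18 + 2000| = √(18² + 2000²) = 2000
|G(j18)| = 10 × 18 / (25.46 × 2000) = 0.0035354
20 log₁₀(0.0035354) = -49.03 dB
∠(j18) = 90.00°
∠(j18 + 18) = arctan(18/18) = 45.00°
∠(j18 + 2000) = arctan(18/2000) = 0.52°
∠G(j18) = 90.00° − (45.00° + 0.52°) = 44.48°

|G| = -49.0 dB, ∠G = 44.5°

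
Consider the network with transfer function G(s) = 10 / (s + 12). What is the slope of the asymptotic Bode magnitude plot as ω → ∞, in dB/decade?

With 0 zeros and 1 pole, the high-frequency asymptotic slope is 20 × (0 − 1) = -20 dB/decade.

-20 dB/decade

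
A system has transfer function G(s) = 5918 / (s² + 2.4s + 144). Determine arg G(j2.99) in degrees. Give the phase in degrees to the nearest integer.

-3°

∠[(j2.99)² + 2.4(j2.99) + 144] = ∠[135.06 + j7.176] = 3.04°
∠G(j2.99) = −3.04° = -3.04°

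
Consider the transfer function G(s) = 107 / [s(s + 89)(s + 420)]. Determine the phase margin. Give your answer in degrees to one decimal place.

Gain crossover: |G(jω)| = 1 at ω ≈ 0.00286 rad/sec.
∠G(j0.00286) = −90° − arctan(0.00286/89) − arctan(0.00286/420) ≈ -90.00°
PM = 180° + (-90.00°) = 90.00°

90.0°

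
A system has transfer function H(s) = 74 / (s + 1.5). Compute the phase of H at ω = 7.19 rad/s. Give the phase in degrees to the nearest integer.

-78°

∠(j7.19 + 1.5) = arctan(7.19/1.5) = 78.22°
∠H(j7.19) = −78.22° = -78.22°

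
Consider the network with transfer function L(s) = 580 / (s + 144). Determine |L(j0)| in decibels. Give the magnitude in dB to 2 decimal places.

12.10 dB

L(0) = 580 / 144 = 4.0278
20 log₁₀(4.0278) = 12.101 dB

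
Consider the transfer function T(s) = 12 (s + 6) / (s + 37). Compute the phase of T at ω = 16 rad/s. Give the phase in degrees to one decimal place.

∠(j16 + 6) = arctan(16/6) = 69.44°
∠(j16 + 37) = arctan(16/37) = 23.39°
∠T(j16) = 69.44° − 23.39° = 46.06°

46.1°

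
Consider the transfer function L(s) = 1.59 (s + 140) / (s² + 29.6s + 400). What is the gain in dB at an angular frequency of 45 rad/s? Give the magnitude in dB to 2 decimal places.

|j45 + 140| = √(45² + 140²) = 147.1
|(j45)² + 29.6(j45) + 400| = |-1625 + j1332| = 2101
|L(j45)| = 1.59 × 147.1 / 2101 = 0.11128
20 log₁₀(0.11128) = -19.072 dB

-19.07 dB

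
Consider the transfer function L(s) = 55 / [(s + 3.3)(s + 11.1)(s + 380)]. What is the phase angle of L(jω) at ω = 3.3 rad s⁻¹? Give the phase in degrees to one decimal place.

∠(j3.3 + 3.3) = arctan(3.3/3.3) = 45.00°
∠(j3.3 + 11.1) = arctan(3.3/11.1) = 16.56°
∠(j3.3 + 380) = arctan(3.3/380) = 0.50°
∠L(j3.3) = − (45.00° + 16.56° + 0.50°) = -62.05°

-62.1°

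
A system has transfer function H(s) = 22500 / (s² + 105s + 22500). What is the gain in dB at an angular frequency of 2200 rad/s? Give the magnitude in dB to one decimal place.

|(j2200)² + 105(j2200) + 22500| = |-4.8175e+06 + j2.31e+05| = 4.823e+06
|H(j2200)| = 22500 / 4.823e+06 = 0.0046651
20 log₁₀(0.0046651) = -46.62 dB

-46.6 dB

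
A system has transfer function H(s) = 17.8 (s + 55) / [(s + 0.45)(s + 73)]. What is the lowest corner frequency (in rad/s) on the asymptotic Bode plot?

0.45 rad/s

Break frequencies occur at each pole and zero magnitude: 0.45 rad/s, 55 rad/s, 73 rad/s.
The lowest is 0.45 rad/s.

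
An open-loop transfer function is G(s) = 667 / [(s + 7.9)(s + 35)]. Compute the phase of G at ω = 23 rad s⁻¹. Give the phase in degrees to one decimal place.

∠(j23 + 7.9) = arctan(23/7.9) = 71.04°
∠(j23 + 35) = arctan(23/35) = 33.31°
∠G(j23) = − (71.04° + 33.31°) = -104.35°

-104.4°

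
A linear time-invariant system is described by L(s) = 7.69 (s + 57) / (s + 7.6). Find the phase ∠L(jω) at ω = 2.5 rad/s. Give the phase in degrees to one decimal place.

-15.7°

∠(j2.5 + 57) = arctan(2.5/57) = 2.51°
∠(j2.5 + 7.6) = arctan(2.5/7.6) = 18.21°
∠L(j2.5) = 2.51° − 18.21° = -15.70°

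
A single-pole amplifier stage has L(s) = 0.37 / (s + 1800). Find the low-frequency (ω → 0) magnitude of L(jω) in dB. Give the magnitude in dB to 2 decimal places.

-73.74 dB

L(0) = 0.37 / 1800 = 0.00020556
20 log₁₀(0.00020556) = -73.741 dB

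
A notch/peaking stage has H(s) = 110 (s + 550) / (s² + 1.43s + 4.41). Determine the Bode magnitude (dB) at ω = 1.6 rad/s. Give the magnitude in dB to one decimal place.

|j1.6 + 550| = √(1.6² + 550²) = 550
|(j1.6)² + 1.43(j1.6) + 4.41| = |1.85 + j2.288| = 2.942
|H(j1.6)| = 110 × 550 / 2.942 = 20562
20 log₁₀(20562) = 86.26 dB

86.3 dB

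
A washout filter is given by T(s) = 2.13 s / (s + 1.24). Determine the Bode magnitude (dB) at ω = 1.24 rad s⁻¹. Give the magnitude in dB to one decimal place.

|j1.24| = 1.24
|j1.24 + 1.24| = √(1.24² + 1.24²) = 1.754
|T(j1.24)| = 2.13 × 1.24 / 1.754 = 1.5061
20 log₁₀(1.5061) = 3.56 dB

3.6 dB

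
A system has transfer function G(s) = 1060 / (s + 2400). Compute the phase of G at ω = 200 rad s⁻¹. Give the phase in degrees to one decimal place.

-4.8°

∠(j200 + 2400) = arctan(200/2400) = 4.76°
∠G(j200) = −4.76° = -4.76°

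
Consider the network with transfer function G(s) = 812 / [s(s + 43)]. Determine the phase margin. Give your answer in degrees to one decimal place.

67.9°

Gain crossover: |G(jω)| = 1 at ω ≈ 17.5 rad s⁻¹.
∠G(j17.5) = −90° − arctan(17.5/43) ≈ -112.14°
PM = 180° + (-112.14°) = 67.86°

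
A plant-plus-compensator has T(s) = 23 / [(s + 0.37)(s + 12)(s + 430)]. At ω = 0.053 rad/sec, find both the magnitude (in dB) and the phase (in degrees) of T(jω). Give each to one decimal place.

|T| = -38.5 dB, ∠T = -8.4°

|j0.053 + 0.37| = √(0.053² + 0.37²) = 0.3738
|j0.053 + 12| = √(0.053² + 12²) = 12
|j0.053 + 430| = √(0.053² + 430²) = 430
|T(j0.053)| = 23 / (0.3738 × 12 × 430) = 0.011925
20 log₁₀(0.011925) = -38.47 dB
∠(j0.053 + 0.37) = arctan(0.053/0.37) = 8.15°
∠(j0.053 + 12) = arctan(0.053/12) = 0.25°
∠(j0.053 + 430) = arctan(0.053/430) = 0.01°
∠T(j0.053) = − (8.15° + 0.25° + 0.01°) = -8.41°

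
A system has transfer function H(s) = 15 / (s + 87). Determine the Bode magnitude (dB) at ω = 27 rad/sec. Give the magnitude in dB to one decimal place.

|j27 + 87| = √(27² + 87²) = 91.09
|H(j27)| = 15 / 91.09 = 0.16467
20 log₁₀(0.16467) = -15.67 dB

-15.7 dB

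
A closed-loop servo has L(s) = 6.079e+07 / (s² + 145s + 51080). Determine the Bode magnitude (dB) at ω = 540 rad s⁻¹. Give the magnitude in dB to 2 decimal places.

|(j540)² + 145(j540) + 51080| = |-2.4052e+05 + j78300| = 2.529e+05
|L(j540)| = 6.079e+07 / 2.529e+05 = 240.33
20 log₁₀(240.33) = 47.616 dB

47.62 dB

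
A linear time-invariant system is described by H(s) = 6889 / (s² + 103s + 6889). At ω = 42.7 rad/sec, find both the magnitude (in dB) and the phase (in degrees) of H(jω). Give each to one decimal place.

|H| = 0.2 dB, ∠H = -41.0 deg

|(j42.7)² + 103(j42.7) + 6889| = |5065.7 + j4398.1| = 6709
|H(j42.7)| = 6889 / 6709 = 1.0269
20 log₁₀(1.0269) = 0.23 dB
∠[(j42.7)² + 103(j42.7) + 6889] = ∠[5065.7 + j4398.1] = 40.96°
∠H(j42.7) = −40.96° = -40.96°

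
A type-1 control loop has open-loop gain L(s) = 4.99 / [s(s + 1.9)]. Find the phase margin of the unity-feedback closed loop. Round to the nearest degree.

45 deg

Gain crossover: |L(jω)| = 1 at ω ≈ 1.87 rad/s.
∠L(j1.87) = −90° − arctan(1.87/1.9) ≈ -134.56°
PM = 180° + (-134.56°) = 45.44°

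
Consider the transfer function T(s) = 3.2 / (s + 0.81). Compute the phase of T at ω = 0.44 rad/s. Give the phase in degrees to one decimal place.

-28.5 deg

∠(j0.44 + 0.81) = arctan(0.44/0.81) = 28.51°
∠T(j0.44) = −28.51° = -28.51°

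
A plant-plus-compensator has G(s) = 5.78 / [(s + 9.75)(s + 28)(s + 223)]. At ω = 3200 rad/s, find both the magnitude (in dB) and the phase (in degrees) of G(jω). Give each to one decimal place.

|j3200 + 9.75| = √(3200² + 9.75²) = 3200
|j3200 + 28| = √(3200² + 28²) = 3200
|j3200 + 223| = √(3200² + 223²) = 3208
|G(j3200)| = 5.78 / (3200 × 3200 × 3208) = 1.7596e-10
20 log₁₀(1.7596e-10) = -195.09 dB
∠(j3200 + 9.75) = arctan(3200/9.75) = 89.83°
∠(j3200 + 28) = arctan(3200/28) = 89.50°
∠(j3200 + 223) = arctan(3200/223) = 86.01°
∠G(j3200) = − (89.83° + 89.50° + 86.01°) = -265.34°

|G| = -195.1 dB, ∠G = -265.3°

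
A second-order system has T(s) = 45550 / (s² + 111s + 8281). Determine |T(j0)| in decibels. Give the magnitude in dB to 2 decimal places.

14.81 dB

T(0) = 45550 / 8281 = 5.5005
20 log₁₀(5.5005) = 14.808 dB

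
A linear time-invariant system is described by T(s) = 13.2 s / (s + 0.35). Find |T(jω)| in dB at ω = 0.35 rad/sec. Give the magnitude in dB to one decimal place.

|j0.35| = 0.35
|j0.35 + 0.35| = √(0.35² + 0.35²) = 0.495
|T(j0.35)| = 13.2 × 0.35 / 0.495 = 9.3338
20 log₁₀(9.3338) = 19.40 dB

19.4 dB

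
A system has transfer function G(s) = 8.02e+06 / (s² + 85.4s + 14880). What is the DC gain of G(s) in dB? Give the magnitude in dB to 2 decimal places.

54.63 dB

G(0) = 8.02e+06 / 14880 = 538.98
20 log₁₀(538.98) = 54.631 dB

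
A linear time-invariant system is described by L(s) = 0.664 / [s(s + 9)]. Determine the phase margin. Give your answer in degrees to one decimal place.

Gain crossover: |L(jω)| = 1 at ω ≈ 0.0738 rad/sec.
∠L(j0.0738) = −90° − arctan(0.0738/9) ≈ -90.47°
PM = 180° + (-90.47°) = 89.53°

89.5 deg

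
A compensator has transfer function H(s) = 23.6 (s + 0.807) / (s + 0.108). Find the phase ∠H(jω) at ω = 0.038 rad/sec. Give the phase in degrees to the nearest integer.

-17°

∠(j0.038 + 0.807) = arctan(0.038/0.807) = 2.70°
∠(j0.038 + 0.108) = arctan(0.038/0.108) = 19.38°
∠H(j0.038) = 2.70° − 19.38° = -16.69°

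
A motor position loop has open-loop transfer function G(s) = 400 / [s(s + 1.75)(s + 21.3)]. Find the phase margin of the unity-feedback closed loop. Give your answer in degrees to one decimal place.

12.1°

Gain crossover: |G(jω)| = 1 at ω ≈ 4.12 rad s⁻¹.
∠G(j4.12) = −90° − arctan(4.12/1.75) − arctan(4.12/21.3) ≈ -167.93°
PM = 180° + (-167.93°) = 12.07°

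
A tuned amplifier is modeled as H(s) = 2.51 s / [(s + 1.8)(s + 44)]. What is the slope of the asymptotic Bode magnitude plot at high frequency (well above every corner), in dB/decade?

-20 dB/decade

With 1 zero and 2 poles, the high-frequency asymptotic slope is 20 × (1 − 2) = -20 dB/decade.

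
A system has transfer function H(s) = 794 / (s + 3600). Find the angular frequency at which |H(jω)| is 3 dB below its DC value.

3600 rad/sec

For a single-pole low-pass, the −3 dB point is at the pole: ω = 3600 rad/sec.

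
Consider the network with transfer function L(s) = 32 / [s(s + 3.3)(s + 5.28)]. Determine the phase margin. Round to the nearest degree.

48°

Gain crossover: |L(jω)| = 1 at ω ≈ 1.59 rad s⁻¹.
∠L(j1.59) = −90° − arctan(1.59/3.3) − arctan(1.59/5.28) ≈ -132.38°
PM = 180° + (-132.38°) = 47.62°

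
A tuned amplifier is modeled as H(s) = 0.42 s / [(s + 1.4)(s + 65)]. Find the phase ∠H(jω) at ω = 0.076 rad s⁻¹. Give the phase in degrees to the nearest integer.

87°

∠(j0.076) = 90.00°
∠(j0.076 + 1.4) = arctan(0.076/1.4) = 3.11°
∠(j0.076 + 65) = arctan(0.076/65) = 0.07°
∠H(j0.076) = 90.00° − (3.11° + 0.07°) = 86.83°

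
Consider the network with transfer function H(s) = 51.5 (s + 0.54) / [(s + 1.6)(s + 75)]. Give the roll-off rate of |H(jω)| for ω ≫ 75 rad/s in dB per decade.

With 1 zero and 2 poles, the high-frequency asymptotic slope is 20 × (1 − 2) = -20 dB/decade.

-20 dB/decade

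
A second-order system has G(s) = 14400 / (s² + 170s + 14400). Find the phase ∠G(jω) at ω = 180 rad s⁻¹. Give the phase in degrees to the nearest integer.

∠[(j180)² + 170(j180) + 14400] = ∠[-18000 + j30600] = 120.47°
∠G(j180) = −120.47° = -120.47°

-120°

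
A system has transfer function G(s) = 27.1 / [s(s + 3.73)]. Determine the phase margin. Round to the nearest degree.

39°

Gain crossover: |G(jω)| = 1 at ω ≈ 4.58 rad/s.
∠G(j4.58) = −90° − arctan(4.58/3.73) ≈ -140.87°
PM = 180° + (-140.87°) = 39.13°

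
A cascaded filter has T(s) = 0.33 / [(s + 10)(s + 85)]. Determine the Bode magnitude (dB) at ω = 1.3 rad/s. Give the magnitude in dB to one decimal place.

-68.3 dB

|j1.3 + 10| = √(1.3² + 10²) = 10.08
|j1.3 + 85| = √(1.3² + 85²) = 85.01
|T(j1.3)| = 0.33 / (10.08 × 85.01) = 0.00038495
20 log₁₀(0.00038495) = -68.29 dB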